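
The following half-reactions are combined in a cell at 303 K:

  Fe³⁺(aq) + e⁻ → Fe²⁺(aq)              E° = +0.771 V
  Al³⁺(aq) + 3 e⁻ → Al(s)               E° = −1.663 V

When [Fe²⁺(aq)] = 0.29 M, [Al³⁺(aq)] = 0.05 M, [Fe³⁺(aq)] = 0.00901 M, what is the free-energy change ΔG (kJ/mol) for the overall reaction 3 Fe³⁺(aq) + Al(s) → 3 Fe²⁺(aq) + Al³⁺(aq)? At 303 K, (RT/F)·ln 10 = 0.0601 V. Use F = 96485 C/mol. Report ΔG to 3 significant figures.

−686 kJ/mol

With Fe³⁺/Fe²⁺ reduced at the cathode, E°cell = +0.771 − (−1.663) = +2.434 V and n = 3.
Q = ([Fe²⁺(aq)]^3·[Al³⁺(aq)]) / [Fe³⁺(aq)]^3 = 1.67×10^3, so log Q = 3.222 and E = +2.434 − (0.0601/3)(3.222) = +2.3695 V.
ΔG = −nFE = −(3)(96485)(+2.3695) J/mol = −686 kJ/mol.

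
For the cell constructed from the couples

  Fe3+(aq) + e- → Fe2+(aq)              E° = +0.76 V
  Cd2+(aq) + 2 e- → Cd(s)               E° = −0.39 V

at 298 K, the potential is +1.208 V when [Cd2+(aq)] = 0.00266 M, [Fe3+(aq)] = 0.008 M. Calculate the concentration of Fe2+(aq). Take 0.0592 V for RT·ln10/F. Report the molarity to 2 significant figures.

0.016 M

The Fe³⁺/Fe²⁺ couple has the larger reduction potential, so it is the cathode: E°cell = +0.76 − (−0.39) = +1.15 V and n = 2.
Since E = E° − (0.0592/n)·log Q, log Q = n(E° − E)/0.0592 = −1.959.
For 2 Fe3+(aq) + Cd(s) → 2 Fe2+(aq) + Cd2+(aq), the reaction quotient is Q = ([Fe2+(aq)]^2·[Cd2+(aq)]) / [Fe3+(aq)]^2.
Substituting the known concentrations and solving, log [Fe2+(aq)] = −1.789 and [Fe2+(aq)] = 0.016 M.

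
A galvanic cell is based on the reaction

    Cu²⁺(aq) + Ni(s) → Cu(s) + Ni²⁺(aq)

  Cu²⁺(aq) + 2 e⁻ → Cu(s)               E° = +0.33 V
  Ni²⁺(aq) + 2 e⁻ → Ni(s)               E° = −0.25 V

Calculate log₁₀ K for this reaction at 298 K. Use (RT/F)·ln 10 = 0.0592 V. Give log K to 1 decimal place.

log K = 19.6

The Cu²⁺/Cu couple is reduced (cathode); E°cell = +0.33 − (−0.25) = +0.58 V with n = 2.
At equilibrium E = 0, so log K = nE°cell / 0.0592 = (2)(+0.58) / 0.0592 = 19.6.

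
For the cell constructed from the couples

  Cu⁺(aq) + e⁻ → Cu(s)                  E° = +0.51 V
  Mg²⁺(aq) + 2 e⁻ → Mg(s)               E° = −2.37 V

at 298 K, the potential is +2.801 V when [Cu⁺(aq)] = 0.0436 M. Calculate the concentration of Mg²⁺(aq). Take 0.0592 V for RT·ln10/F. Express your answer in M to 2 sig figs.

0.89 M

With Cu⁺/Cu at the cathode and Mg²⁺/Mg at the anode, E°cell = +0.51 − (−2.37) = +2.88 V (n = 2).
Since E = E° − (0.0592/n)·log Q, log Q = n(E° − E)/0.0592 = 2.669.
Balancing electrons gives 2 Cu⁺(aq) + Mg(s) → 2 Cu(s) + Mg²⁺(aq); thus Q = [Mg²⁺(aq)] / [Cu⁺(aq)]^2.
Solving for the unknown gives log [Mg²⁺(aq)] = −0.052, so [Mg²⁺(aq)] ≈ 0.89 M.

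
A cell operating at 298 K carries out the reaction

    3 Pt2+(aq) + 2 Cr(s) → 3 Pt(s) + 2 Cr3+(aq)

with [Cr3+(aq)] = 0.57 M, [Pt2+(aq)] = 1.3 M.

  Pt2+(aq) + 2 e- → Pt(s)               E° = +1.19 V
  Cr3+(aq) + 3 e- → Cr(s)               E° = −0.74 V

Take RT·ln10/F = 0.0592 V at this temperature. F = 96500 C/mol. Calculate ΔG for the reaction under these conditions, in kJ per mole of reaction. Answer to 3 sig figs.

−1120 kJ/mol

The standard cell potential is +1.19 − (−0.74) = +1.93 V, with n = 6 electrons in the balanced equation.
Q = [Cr3+(aq)]^2 / [Pt2+(aq)]^3 = 0.148, so log Q = −0.830 and E = +1.93 − (0.0592/6)(−0.830) = +1.9382 V.
Then ΔG = −nFE = −6 × 96500 × +1.9382 J/mol = −1120 kJ/mol.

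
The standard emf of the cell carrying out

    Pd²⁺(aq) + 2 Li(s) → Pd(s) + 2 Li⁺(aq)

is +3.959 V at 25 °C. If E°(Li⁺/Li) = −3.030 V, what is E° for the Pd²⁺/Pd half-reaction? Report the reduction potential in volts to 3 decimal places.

In the reaction as written the Pd²⁺/Pd couple is reduced (cathode) and Li⁺/Li is oxidized (anode), so E°cell = E°(Pd²⁺/Pd) − E°(Li⁺/Li).
E°(Pd²⁺/Pd) = E°cell + E°(anode) = +3.959 + (−3.030) = +0.929 V.

+0.929 V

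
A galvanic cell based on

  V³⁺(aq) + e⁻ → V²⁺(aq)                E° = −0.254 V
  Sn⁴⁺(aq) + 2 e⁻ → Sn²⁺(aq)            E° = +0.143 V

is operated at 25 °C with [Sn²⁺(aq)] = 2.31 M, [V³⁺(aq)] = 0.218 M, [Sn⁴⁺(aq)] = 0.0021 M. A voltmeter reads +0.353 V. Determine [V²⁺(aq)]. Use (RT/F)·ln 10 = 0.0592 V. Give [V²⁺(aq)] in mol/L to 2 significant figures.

1.3 M

Sn⁴⁺/Sn²⁺ is the cathode (higher E°); E°cell = +0.143 − (−0.254) = +0.397 V with n = 2.
Since E = E° − (0.0592/n)·log Q, log Q = n(E° − E)/0.0592 = 1.486.
The balanced reaction is Sn⁴⁺(aq) + 2 V²⁺(aq) → Sn²⁺(aq) + 2 V³⁺(aq), so Q = ([Sn²⁺(aq)]·[V³⁺(aq)]^2) / ([Sn⁴⁺(aq)]·[V²⁺(aq)]^2).
Substituting the known concentrations and solving, log [V²⁺(aq)] = 0.116 and [V²⁺(aq)] = 1.3 M.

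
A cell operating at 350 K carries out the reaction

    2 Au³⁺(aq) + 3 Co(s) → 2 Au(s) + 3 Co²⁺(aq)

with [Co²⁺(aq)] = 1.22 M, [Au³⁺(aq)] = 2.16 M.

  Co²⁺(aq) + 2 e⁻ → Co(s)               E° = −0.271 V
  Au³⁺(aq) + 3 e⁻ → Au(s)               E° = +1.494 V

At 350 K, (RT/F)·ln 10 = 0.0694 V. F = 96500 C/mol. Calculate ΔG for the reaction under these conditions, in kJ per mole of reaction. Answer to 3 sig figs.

−1020 kJ/mol

E°cell = +1.494 − (−0.271) = +1.765 V; the balanced reaction transfers n = 6 electrons.
Q = [Co²⁺(aq)]^3 / [Au³⁺(aq)]^2 = 0.389, so log Q = −0.410 and E = +1.765 − (0.0694/6)(−0.410) = +1.7697 V.
Finally ΔG = −nFE = −(6)(96500 C/mol)(+1.7697 V) = −1020 kJ/mol.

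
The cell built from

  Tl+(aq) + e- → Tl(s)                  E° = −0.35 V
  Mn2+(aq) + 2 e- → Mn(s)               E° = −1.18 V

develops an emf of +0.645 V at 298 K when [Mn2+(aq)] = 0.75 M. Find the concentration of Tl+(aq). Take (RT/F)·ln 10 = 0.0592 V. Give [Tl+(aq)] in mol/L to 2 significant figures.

0.00065 M

Tl⁺/Tl is the cathode (higher E°); E°cell = −0.35 − (−1.18) = +0.83 V with n = 2.
Rearranging E = E° − (0.0592/n)·log Q gives log Q = 2(+0.83 − (+0.645))/0.0592 = 6.250.
Balancing electrons gives 2 Tl+(aq) + Mn(s) → 2 Tl(s) + Mn2+(aq); thus Q = [Mn2+(aq)] / [Tl+(aq)]^2.
Solving for the unknown gives log [Tl+(aq)] = −3.187, so [Tl+(aq)] ≈ 0.00065 M.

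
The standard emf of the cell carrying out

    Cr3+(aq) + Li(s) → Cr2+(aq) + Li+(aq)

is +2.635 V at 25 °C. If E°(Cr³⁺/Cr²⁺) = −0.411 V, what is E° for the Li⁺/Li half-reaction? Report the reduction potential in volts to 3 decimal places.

In the reaction as written the Cr³⁺/Cr²⁺ couple is reduced (cathode) and Li⁺/Li is oxidized (anode), so E°cell = E°(Cr³⁺/Cr²⁺) − E°(Li⁺/Li).
E°(Li⁺/Li) = E°(cathode) − E°cell = −0.411 − (+2.635) = −3.046 V.

−3.046 V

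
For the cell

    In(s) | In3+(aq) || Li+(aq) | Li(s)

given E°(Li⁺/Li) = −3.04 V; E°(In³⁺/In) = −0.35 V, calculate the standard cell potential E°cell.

By convention the left-hand electrode in cell notation is the anode (oxidation) and the right-hand electrode is the cathode (reduction).
E°cell = E°(right) − E°(left) = −3.04 − (−0.35) = −2.69 V.
The negative sign shows that, as written, the cell would require an external voltage to drive the reaction.

−2.69 V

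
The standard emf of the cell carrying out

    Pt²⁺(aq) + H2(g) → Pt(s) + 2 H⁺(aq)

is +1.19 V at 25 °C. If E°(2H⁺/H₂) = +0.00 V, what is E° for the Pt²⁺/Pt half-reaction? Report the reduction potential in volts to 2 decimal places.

In the reaction as written the Pt²⁺/Pt couple is reduced (cathode) and 2H⁺/H₂ is oxidized (anode), so E°cell = E°(Pt²⁺/Pt) − E°(2H⁺/H₂).
E°(Pt²⁺/Pt) = E°cell + E°(anode) = +1.19 + (+0.00) = +1.19 V.

+1.19 V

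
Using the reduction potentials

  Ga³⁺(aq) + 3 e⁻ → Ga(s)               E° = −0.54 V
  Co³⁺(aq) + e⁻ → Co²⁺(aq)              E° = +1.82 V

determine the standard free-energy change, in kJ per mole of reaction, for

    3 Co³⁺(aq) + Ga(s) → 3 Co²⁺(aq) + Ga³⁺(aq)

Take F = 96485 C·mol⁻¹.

−683 kJ/mol

In the reaction as written Co³⁺(aq) is reduced, so the Co³⁺/Co²⁺ couple is the cathode and Ga³⁺/Ga is the anode.
E°cell = +1.82 − (−0.54) = +2.36 V; balancing electrons gives n = 3.
ΔG° = −nFE°cell = −(3)(96485)(+2.36) J/mol = −683 kJ/mol.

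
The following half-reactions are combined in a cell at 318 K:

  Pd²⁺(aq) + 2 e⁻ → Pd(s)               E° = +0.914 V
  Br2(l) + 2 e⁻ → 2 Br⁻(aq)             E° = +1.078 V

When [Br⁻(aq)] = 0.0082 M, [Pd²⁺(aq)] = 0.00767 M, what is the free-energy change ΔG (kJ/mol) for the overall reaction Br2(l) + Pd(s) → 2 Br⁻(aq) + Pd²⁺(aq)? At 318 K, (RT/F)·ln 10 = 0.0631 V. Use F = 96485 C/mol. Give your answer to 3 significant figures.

The standard cell potential is +1.078 − (+0.914) = +0.164 V, with n = 2 electrons in the balanced equation.
Here Q = [Br⁻(aq)]^2·[Pd²⁺(aq)] = 5.16×10^−7 (log Q = −6.288), giving E = +0.164 − (0.0631/2)·(−6.288) = +0.3624 V.
Then ΔG = −nFE = −2 × 96485 × +0.3624 J/mol = −69.9 kJ/mol.

−69.9 kJ/mol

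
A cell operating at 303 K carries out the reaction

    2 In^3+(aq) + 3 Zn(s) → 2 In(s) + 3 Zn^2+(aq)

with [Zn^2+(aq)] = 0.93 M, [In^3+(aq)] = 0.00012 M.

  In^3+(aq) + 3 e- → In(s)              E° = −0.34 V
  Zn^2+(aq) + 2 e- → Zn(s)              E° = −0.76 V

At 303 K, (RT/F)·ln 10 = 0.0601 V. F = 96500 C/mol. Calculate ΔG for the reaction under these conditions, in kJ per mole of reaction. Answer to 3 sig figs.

With In³⁺/In reduced at the cathode, E°cell = −0.34 − (−0.76) = +0.42 V and n = 6.
Here Q = [Zn^2+(aq)]^3 / [In^3+(aq)]^2 = 5.59×10^7 (log Q = 7.747), giving E = +0.42 − (0.0601/6)·(7.747) = +0.3424 V.
ΔG = −nFE = −(6)(96500)(+0.3424) J/mol = −198 kJ/mol.

−198 kJ/mol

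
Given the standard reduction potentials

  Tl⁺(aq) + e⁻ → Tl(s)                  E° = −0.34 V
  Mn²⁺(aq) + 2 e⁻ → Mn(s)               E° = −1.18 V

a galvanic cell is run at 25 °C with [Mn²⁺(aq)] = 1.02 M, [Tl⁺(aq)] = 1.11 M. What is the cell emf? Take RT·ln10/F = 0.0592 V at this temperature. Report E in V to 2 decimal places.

Since E°(Tl⁺/Tl) > E°(Mn²⁺/Mn), Tl⁺/Tl serves as the cathode.
E°cell = −0.34 − (−1.18) = +0.84 V, with n = 2 electrons transferred.
Balancing gives 2 Tl⁺(aq) + Mn(s) → 2 Tl(s) + Mn²⁺(aq); hence Q = [Mn²⁺(aq)] / [Tl⁺(aq)]^2 = 0.828 (log Q = −0.082).
Applying E = E° − (RT ln10/nF)·log Q gives +0.84 − (0.0592/2)(−0.082) = +0.84 V.

+0.84 V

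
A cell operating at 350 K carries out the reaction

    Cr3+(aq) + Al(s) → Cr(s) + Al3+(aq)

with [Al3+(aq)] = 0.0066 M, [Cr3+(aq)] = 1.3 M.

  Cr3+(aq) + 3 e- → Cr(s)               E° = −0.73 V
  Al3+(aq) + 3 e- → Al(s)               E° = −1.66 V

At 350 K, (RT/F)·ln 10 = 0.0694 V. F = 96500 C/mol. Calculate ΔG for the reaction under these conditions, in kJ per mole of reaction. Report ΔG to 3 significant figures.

−285 kJ/mol

E°cell = −0.73 − (−1.66) = +0.93 V; the balanced reaction transfers n = 3 electrons.
Here Q = [Al3+(aq)] / [Cr3+(aq)] = 0.00508 (log Q = −2.294), giving E = +0.93 − (0.0694/3)·(−2.294) = +0.9831 V.
Finally ΔG = −nFE = −(3)(96500 C/mol)(+0.9831 V) = −285 kJ/mol.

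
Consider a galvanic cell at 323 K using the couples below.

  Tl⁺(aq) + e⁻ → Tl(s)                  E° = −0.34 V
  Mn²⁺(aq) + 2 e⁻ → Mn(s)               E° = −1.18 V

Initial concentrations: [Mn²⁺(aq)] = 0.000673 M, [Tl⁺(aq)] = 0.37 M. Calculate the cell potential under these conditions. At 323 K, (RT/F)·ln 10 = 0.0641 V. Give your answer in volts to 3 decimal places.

+0.914 V

Since E°(Tl⁺/Tl) > E°(Mn²⁺/Mn), Tl⁺/Tl serves as the cathode.
E°cell = E°cat − E°an = −0.34 − (−1.18) = +0.84 V; n = 2.
For the overall reaction 2 Tl⁺(aq) + Mn(s) → 2 Tl(s) + Mn²⁺(aq), Q = [Mn²⁺(aq)] / [Tl⁺(aq)]^2 = 0.00492, giving log Q = −2.308.
E = E° − (0.0641/n)·log Q = +0.84 − (0.0641/2)(−2.308) = +0.914 V.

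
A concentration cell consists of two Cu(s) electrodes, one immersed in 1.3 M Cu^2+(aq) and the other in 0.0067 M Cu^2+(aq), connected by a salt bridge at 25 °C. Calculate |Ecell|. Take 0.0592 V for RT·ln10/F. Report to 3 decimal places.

0.068 V

For a concentration cell E°cell = 0, since both electrodes use the same couple.
The compartment with the higher Cu^2+(aq) concentration (1.3 M) acts as the cathode; ions are reduced there and produced at the dilute (0.0067 M) anode.
With n = 2, Ecell = −(0.0592/2)·log([dilute]/[conc]) = −(0.0592/2)·log(0.0067/1.3) = +0.068 V.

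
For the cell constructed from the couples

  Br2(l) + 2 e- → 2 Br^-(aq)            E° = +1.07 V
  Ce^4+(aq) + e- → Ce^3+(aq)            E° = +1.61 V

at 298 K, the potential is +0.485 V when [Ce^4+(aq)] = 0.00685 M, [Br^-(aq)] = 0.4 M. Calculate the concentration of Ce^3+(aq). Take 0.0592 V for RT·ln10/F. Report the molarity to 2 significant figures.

The Ce⁴⁺/Ce³⁺ couple has the larger reduction potential, so it is the cathode: E°cell = +1.61 − (+1.07) = +0.54 V and n = 2.
From the Nernst equation, log Q = n(E° − E)/0.0592 = 2·(+0.54 − (+0.485))/0.0592 = 1.858.
For 2 Ce^4+(aq) + 2 Br^-(aq) → 2 Ce^3+(aq) + Br2(l), the reaction quotient is Q = [Ce^3+(aq)]^2 / ([Ce^4+(aq)]^2·[Br^-(aq)]^2).
Isolating [Ce^3+(aq)] in Q = 10^{1.858} yields log [Ce^3+(aq)] = −1.633, i.e. 0.023 M.

0.023 M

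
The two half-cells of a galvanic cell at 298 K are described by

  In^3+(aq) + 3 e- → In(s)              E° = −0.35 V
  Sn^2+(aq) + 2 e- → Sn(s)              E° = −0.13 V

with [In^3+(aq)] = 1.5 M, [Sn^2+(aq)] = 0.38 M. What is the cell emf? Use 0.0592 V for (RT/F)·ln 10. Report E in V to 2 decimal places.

The Sn²⁺/Sn couple has the more positive E°, so it is the cathode; In³⁺/In is the anode.
The standard potential is −0.13 − (−0.35) = +0.22 V and the balanced reaction transfers n = 6 electrons.
For the overall reaction 3 Sn^2+(aq) + 2 In(s) → 3 Sn(s) + 2 In^3+(aq), Q = [In^3+(aq)]^2 / [Sn^2+(aq)]^3 = 41, giving log Q = 1.613.
E = E° − (0.0592/n)·log Q = +0.22 − (0.0592/6)(1.613) = +0.20 V.

+0.20 V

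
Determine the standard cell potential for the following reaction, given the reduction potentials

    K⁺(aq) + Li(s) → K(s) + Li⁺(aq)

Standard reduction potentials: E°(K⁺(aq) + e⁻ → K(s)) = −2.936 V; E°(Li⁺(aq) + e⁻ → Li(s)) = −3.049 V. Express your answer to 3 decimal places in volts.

K⁺(aq) gains electrons, so the K⁺/K couple is the cathode; the Li⁺/Li couple is the anode.
E°cell = E°(cathode) − E°(anode) = −2.936 − (−3.049) = +0.113 V.
The positive value indicates the reaction is spontaneous as written.

+0.113 V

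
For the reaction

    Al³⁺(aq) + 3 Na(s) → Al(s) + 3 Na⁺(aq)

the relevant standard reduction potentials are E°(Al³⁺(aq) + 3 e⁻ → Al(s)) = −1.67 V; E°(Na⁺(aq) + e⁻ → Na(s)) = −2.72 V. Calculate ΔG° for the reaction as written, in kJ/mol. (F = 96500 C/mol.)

−304 kJ/mol

In the reaction as written Al³⁺(aq) is reduced, so the Al³⁺/Al couple is the cathode and Na⁺/Na is the anode.
E°cell = −1.67 − (−2.72) = +1.05 V; balancing electrons gives n = 3.
ΔG° = −nFE°cell = −(3)(96500)(+1.05) J/mol = −304 kJ/mol.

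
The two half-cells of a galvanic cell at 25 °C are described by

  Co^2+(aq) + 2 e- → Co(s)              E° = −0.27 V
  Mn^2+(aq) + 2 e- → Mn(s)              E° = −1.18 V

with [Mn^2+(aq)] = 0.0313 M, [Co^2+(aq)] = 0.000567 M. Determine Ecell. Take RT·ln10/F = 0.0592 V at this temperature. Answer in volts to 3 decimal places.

The Co²⁺/Co couple has the more positive E°, so it is the cathode; Mn²⁺/Mn is the anode.
E°cell = E°cat − E°an = −0.27 − (−1.18) = +0.91 V; n = 2.
The balanced reaction is Co^2+(aq) + Mn(s) → Co(s) + Mn^2+(aq), so Q = [Mn^2+(aq)] / [Co^2+(aq)] = 55.2 and log Q = 1.742.
E = E° − (0.0592/n)·log Q = +0.91 − (0.0592/2)(1.742) = +0.858 V.

+0.858 V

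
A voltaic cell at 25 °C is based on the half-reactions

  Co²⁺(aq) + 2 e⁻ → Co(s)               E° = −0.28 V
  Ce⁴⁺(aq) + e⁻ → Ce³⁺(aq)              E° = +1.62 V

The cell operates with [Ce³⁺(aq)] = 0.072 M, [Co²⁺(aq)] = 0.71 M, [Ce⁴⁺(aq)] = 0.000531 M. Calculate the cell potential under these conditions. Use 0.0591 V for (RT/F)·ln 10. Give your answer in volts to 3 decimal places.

+1.778 V

Since E°(Ce⁴⁺/Ce³⁺) > E°(Co²⁺/Co), Ce⁴⁺/Ce³⁺ serves as the cathode.
E°cell = E°cat − E°an = +1.62 − (−0.28) = +1.90 V; n = 2.
Balancing gives 2 Ce⁴⁺(aq) + Co(s) → 2 Ce³⁺(aq) + Co²⁺(aq); hence Q = ([Ce³⁺(aq)]^2·[Co²⁺(aq)]) / [Ce⁴⁺(aq)]^2 = 1.31×10^4 (log Q = 4.116).
E = E° − (0.0591/n)·log Q = +1.90 − (0.0591/2)(4.116) = +1.778 V.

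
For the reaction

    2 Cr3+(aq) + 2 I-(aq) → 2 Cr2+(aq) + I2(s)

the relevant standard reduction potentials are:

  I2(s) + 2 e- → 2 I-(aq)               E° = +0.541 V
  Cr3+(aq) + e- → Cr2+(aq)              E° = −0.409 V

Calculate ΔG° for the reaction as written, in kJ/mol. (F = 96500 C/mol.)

+183 kJ/mol

In the reaction as written Cr3+(aq) is reduced, so the Cr³⁺/Cr²⁺ couple is the cathode and I₂/I⁻ is the anode.
E°cell = −0.409 − (+0.541) = −0.950 V; balancing electrons gives n = 2.
ΔG° = −nFE°cell = −(2)(96500)(−0.950) J/mol = +183 kJ/mol.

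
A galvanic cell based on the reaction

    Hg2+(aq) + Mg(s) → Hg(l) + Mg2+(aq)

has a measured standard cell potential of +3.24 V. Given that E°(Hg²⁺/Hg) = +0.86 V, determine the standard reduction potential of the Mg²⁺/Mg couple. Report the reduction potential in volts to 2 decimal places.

−2.38 V

In the reaction as written the Hg²⁺/Hg couple is reduced (cathode) and Mg²⁺/Mg is oxidized (anode), so E°cell = E°(Hg²⁺/Hg) − E°(Mg²⁺/Mg).
E°(Mg²⁺/Mg) = E°(cathode) − E°cell = +0.86 − (+3.24) = −2.38 V.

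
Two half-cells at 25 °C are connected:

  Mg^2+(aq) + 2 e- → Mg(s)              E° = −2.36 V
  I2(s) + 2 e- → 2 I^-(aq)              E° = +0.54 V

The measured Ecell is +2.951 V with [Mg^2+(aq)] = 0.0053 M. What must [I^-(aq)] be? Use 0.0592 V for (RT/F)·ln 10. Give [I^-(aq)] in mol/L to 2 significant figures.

1.9 M

I₂/I⁻ is the cathode (higher E°); E°cell = +0.54 − (−2.36) = +2.90 V with n = 2.
Rearranging E = E° − (0.0592/n)·log Q gives log Q = 2(+2.90 − (+2.951))/0.0592 = −1.723.
The balanced reaction is I2(s) + Mg(s) → 2 I^-(aq) + Mg^2+(aq), so Q = [I^-(aq)]^2·[Mg^2+(aq)].
Substituting the known concentrations and solving, log [I^-(aq)] = 0.276 and [I^-(aq)] = 1.9 M.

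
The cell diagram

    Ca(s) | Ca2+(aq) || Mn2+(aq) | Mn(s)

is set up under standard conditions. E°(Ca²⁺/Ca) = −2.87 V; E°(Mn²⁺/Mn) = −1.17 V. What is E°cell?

By convention the left-hand electrode in cell notation is the anode (oxidation) and the right-hand electrode is the cathode (reduction).
E°cell = E°(right) − E°(left) = −1.17 − (−2.87) = +1.70 V.

+1.70 V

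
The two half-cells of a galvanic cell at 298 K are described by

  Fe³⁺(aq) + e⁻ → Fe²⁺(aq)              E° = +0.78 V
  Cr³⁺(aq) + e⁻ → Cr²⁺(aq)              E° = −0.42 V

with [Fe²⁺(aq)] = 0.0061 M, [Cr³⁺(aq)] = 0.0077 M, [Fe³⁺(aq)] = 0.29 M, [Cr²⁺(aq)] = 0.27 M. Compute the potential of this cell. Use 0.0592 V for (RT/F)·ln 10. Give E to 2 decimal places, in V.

+1.39 V

Fe³⁺/Fe²⁺ is reduced (cathode, E° = +0.78 V) and Cr³⁺/Cr²⁺ is oxidized (anode).
E°cell = +0.78 − (−0.42) = +1.20 V, with n = 1 electron transferred.
The balanced reaction is Fe³⁺(aq) + Cr²⁺(aq) → Fe²⁺(aq) + Cr³⁺(aq), so Q = ([Fe²⁺(aq)]·[Cr³⁺(aq)]) / ([Fe³⁺(aq)]·[Cr²⁺(aq)]) = 0.0006 and log Q = −3.222.
E = E° − (0.0592/n)·log Q = +1.20 − (0.0592/1)(−3.222) = +1.39 V.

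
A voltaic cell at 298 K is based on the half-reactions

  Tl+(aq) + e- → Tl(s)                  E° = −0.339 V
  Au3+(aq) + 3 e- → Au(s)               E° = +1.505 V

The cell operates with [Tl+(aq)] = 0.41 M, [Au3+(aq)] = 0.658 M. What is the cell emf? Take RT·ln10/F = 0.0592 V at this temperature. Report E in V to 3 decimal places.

Au³⁺/Au is reduced (cathode, E° = +1.505 V) and Tl⁺/Tl is oxidized (anode).
The standard potential is +1.505 − (−0.339) = +1.844 V and the balanced reaction transfers n = 3 electrons.
For the overall reaction Au3+(aq) + 3 Tl(s) → Au(s) + 3 Tl+(aq), Q = [Tl+(aq)]^3 / [Au3+(aq)] = 0.105, giving log Q = −0.980.
Applying E = E° − (RT ln10/nF)·log Q gives +1.844 − (0.0592/3)(−0.980) = +1.863 V.

+1.863 V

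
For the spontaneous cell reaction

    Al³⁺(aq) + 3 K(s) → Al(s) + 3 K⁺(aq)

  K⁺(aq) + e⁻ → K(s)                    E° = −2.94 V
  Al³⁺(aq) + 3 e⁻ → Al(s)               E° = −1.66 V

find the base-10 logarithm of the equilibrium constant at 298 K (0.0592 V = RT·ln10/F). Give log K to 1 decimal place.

log K = 64.9

The Al³⁺/Al couple is reduced (cathode); E°cell = −1.66 − (−2.94) = +1.28 V with n = 3.
At equilibrium E = 0, so log K = nE°cell / 0.0592 = (3)(+1.28) / 0.0592 = 64.9.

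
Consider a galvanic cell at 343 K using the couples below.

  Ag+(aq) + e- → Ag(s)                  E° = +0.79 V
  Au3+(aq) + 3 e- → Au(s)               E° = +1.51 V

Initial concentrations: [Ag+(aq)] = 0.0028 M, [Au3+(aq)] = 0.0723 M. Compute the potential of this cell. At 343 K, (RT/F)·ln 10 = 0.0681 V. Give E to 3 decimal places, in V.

+0.868 V

Since E°(Au³⁺/Au) > E°(Ag⁺/Ag), Au³⁺/Au serves as the cathode.
The standard potential is +1.51 − (+0.79) = +0.72 V and the balanced reaction transfers n = 3 electrons.
Balancing gives Au3+(aq) + 3 Ag(s) → Au(s) + 3 Ag+(aq); hence Q = [Ag+(aq)]^3 / [Au3+(aq)] = 3.04×10^−7 (log Q = −6.518).
Applying E = E° − (RT ln10/nF)·log Q gives +0.72 − (0.0681/3)(−6.518) = +0.868 V.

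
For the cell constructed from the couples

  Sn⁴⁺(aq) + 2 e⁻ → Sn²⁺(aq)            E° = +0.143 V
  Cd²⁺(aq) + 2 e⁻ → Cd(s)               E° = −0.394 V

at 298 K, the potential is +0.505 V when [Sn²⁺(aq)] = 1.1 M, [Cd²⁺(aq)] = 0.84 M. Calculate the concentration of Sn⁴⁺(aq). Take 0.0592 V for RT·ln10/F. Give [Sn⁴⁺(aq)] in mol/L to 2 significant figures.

The Sn⁴⁺/Sn²⁺ couple has the larger reduction potential, so it is the cathode: E°cell = +0.143 − (−0.394) = +0.537 V and n = 2.
Rearranging E = E° − (0.0592/n)·log Q gives log Q = 2(+0.537 − (+0.505))/0.0592 = 1.081.
Balancing electrons gives Sn⁴⁺(aq) + Cd(s) → Sn²⁺(aq) + Cd²⁺(aq); thus Q = ([Sn²⁺(aq)]·[Cd²⁺(aq)]) / [Sn⁴⁺(aq)].
Solving for the unknown gives log [Sn⁴⁺(aq)] = −1.115, so [Sn⁴⁺(aq)] ≈ 0.077 M.

0.077 M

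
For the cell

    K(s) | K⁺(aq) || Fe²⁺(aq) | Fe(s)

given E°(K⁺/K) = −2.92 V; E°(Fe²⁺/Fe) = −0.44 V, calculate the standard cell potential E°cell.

+2.48 V

By convention the left-hand electrode in cell notation is the anode (oxidation) and the right-hand electrode is the cathode (reduction).
E°cell = E°(right) − E°(left) = −0.44 − (−2.92) = +2.48 V.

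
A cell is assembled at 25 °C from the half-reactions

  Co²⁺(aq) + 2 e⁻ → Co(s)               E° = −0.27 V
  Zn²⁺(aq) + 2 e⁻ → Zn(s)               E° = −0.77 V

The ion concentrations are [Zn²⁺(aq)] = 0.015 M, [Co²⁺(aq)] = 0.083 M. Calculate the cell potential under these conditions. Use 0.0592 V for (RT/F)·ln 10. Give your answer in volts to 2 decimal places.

+0.52 V

Co²⁺/Co is reduced (cathode, E° = −0.27 V) and Zn²⁺/Zn is oxidized (anode).
E°cell = E°cat − E°an = −0.27 − (−0.77) = +0.50 V; n = 2.
For the overall reaction Co²⁺(aq) + Zn(s) → Co(s) + Zn²⁺(aq), Q = [Zn²⁺(aq)] / [Co²⁺(aq)] = 0.181, giving log Q = −0.743.
Applying E = E° − (RT ln10/nF)·log Q gives +0.50 − (0.0592/2)(−0.743) = +0.52 V.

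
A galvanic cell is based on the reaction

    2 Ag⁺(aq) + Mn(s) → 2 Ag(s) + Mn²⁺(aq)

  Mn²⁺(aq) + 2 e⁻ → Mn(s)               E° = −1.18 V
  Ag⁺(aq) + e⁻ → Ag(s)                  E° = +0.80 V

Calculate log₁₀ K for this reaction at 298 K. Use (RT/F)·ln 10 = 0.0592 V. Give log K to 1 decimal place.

The Ag⁺/Ag couple is reduced (cathode); E°cell = +0.80 − (−1.18) = +1.98 V with n = 2.
At equilibrium E = 0, so log K = nE°cell / 0.0592 = (2)(+1.98) / 0.0592 = 66.9.

log K = 66.9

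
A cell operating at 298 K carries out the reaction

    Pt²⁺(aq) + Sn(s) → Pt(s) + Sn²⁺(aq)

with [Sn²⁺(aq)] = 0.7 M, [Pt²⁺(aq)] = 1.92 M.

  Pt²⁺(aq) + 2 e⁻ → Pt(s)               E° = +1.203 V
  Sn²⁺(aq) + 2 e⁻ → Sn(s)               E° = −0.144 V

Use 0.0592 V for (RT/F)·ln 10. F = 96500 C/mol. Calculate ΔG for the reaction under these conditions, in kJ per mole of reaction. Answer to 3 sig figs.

−262 kJ/mol

E°cell = +1.203 − (−0.144) = +1.347 V; the balanced reaction transfers n = 2 electrons.
Q = [Sn²⁺(aq)] / [Pt²⁺(aq)] = 0.365, so log Q = −0.438 and E = +1.347 − (0.0592/2)(−0.438) = +1.3600 V.
ΔG = −nFE = −(2)(96500)(+1.3600) J/mol = −262 kJ/mol.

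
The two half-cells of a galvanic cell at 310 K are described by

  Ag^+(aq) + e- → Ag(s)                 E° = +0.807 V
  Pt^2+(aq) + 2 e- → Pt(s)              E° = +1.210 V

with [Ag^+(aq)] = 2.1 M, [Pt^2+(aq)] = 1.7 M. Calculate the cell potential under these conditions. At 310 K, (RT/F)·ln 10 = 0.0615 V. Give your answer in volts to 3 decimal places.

+0.390 V

Pt²⁺/Pt is reduced (cathode, E° = +1.210 V) and Ag⁺/Ag is oxidized (anode).
E°cell = E°cat − E°an = +1.210 − (+0.807) = +0.403 V; n = 2.
Balancing gives Pt^2+(aq) + 2 Ag(s) → Pt(s) + 2 Ag^+(aq); hence Q = [Ag^+(aq)]^2 / [Pt^2+(aq)] = 2.59 (log Q = 0.414).
Applying E = E° − (RT ln10/nF)·log Q gives +0.403 − (0.0615/2)(0.414) = +0.390 V.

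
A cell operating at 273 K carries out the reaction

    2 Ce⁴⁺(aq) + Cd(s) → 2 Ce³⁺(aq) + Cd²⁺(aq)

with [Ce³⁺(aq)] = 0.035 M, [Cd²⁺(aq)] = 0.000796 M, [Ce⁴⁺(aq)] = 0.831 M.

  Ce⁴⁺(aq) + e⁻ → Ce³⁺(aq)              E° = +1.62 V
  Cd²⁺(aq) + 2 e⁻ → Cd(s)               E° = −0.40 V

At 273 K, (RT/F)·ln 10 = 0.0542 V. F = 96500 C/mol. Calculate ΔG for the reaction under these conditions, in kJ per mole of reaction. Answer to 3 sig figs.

With Ce⁴⁺/Ce³⁺ reduced at the cathode, E°cell = +1.62 − (−0.40) = +2.02 V and n = 2.
Here Q = ([Ce³⁺(aq)]^2·[Cd²⁺(aq)]) / [Ce⁴⁺(aq)]^2 = 1.41×10^−6 (log Q = −5.850), giving E = +2.02 − (0.0542/2)·(−5.850) = +2.1785 V.
ΔG = −nFE = −(2)(96500)(+2.1785) J/mol = −420 kJ/mol.

−420 kJ/mol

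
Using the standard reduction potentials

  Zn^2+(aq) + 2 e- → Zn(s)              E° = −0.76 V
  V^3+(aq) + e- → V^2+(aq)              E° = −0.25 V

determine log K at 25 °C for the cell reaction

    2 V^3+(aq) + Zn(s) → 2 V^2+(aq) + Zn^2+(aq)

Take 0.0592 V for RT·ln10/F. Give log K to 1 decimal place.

log K = 17.2

The V³⁺/V²⁺ couple is reduced (cathode); E°cell = −0.25 − (−0.76) = +0.51 V with n = 2.
At equilibrium E = 0, so log K = nE°cell / 0.0592 = (2)(+0.51) / 0.0592 = 17.2.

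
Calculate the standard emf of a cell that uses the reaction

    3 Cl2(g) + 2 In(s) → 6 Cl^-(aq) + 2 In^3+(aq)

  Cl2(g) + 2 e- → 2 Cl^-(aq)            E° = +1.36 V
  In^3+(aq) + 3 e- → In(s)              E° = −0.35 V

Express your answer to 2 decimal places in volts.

+1.71 V

In the reaction as written, Cl2(g) is reduced (cathode) and In^3+(aq) is produced by oxidation at the anode.
E°cell = E°(cathode) − E°(anode) = +1.36 − (−0.35) = +1.71 V.
The positive value indicates the reaction is spontaneous as written.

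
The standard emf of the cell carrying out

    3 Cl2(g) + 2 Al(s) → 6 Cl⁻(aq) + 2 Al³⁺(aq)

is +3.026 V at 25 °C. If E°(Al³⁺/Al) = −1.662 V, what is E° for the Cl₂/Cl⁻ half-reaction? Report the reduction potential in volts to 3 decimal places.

In the reaction as written the Cl₂/Cl⁻ couple is reduced (cathode) and Al³⁺/Al is oxidized (anode), so E°cell = E°(Cl₂/Cl⁻) − E°(Al³⁺/Al).
E°(Cl₂/Cl⁻) = E°cell + E°(anode) = +3.026 + (−1.662) = +1.364 V.

+1.364 V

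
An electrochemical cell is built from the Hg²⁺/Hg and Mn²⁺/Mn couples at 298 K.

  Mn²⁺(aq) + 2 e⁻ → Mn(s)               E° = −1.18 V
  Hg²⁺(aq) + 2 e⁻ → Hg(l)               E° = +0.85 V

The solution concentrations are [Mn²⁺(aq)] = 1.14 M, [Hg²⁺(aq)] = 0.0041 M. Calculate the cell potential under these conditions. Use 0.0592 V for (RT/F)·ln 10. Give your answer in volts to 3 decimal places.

+1.958 V

The Hg²⁺/Hg couple has the more positive E°, so it is the cathode; Mn²⁺/Mn is the anode.
E°cell = +0.85 − (−1.18) = +2.03 V, with n = 2 electrons transferred.
For the overall reaction Hg²⁺(aq) + Mn(s) → Hg(l) + Mn²⁺(aq), Q = [Mn²⁺(aq)] / [Hg²⁺(aq)] = 278, giving log Q = 2.444.
By the Nernst equation, E = +2.03 − (0.0592/2)·(2.444) = +1.958 V.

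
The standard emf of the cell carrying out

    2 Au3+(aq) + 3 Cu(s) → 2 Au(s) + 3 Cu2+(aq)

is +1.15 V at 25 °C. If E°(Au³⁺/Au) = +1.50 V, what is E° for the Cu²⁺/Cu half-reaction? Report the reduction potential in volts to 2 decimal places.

+0.35 V

In the reaction as written the Au³⁺/Au couple is reduced (cathode) and Cu²⁺/Cu is oxidized (anode), so E°cell = E°(Au³⁺/Au) − E°(Cu²⁺/Cu).
E°(Cu²⁺/Cu) = E°(cathode) − E°cell = +1.50 − (+1.15) = +0.35 V.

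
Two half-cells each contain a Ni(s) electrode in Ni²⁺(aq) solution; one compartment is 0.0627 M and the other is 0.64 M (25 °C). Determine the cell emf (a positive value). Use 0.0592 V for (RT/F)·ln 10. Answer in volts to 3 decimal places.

For a concentration cell E°cell = 0, since both electrodes use the same couple.
The compartment with the higher Ni²⁺(aq) concentration (0.64 M) acts as the cathode; ions are reduced there and produced at the dilute (0.0627 M) anode.
With n = 2, Ecell = −(0.0592/2)·log([dilute]/[conc]) = −(0.0592/2)·log(0.0627/0.64) = +0.030 V.

0.030 V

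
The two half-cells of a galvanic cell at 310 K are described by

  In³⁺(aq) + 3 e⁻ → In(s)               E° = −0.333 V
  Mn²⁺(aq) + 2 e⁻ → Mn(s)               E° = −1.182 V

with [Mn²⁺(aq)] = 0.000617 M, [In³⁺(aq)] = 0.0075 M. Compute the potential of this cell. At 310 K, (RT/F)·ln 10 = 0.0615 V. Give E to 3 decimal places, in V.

+0.904 V

The In³⁺/In couple has the more positive E°, so it is the cathode; Mn²⁺/Mn is the anode.
E°cell = E°cat − E°an = −0.333 − (−1.182) = +0.849 V; n = 6.
The balanced reaction is 2 In³⁺(aq) + 3 Mn(s) → 2 In(s) + 3 Mn²⁺(aq), so Q = [Mn²⁺(aq)]^3 / [In³⁺(aq)]^2 = 4.18×10^−6 and log Q = −5.379.
By the Nernst equation, E = +0.849 − (0.0615/6)·(−5.379) = +0.904 V.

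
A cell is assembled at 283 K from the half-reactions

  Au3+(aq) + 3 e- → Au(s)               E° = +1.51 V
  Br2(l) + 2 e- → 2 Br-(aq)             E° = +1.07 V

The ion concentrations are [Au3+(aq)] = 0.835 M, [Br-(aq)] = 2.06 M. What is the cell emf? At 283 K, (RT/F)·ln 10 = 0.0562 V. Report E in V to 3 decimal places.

The Au³⁺/Au couple has the more positive E°, so it is the cathode; Br₂/Br⁻ is the anode.
The standard potential is +1.51 − (+1.07) = +0.44 V and the balanced reaction transfers n = 6 electrons.
Balancing gives 2 Au3+(aq) + 6 Br-(aq) → 2 Au(s) + 3 Br2(l); hence Q = 1 / ([Au3+(aq)]^2·[Br-(aq)]^6) = 0.0188 (log Q = −1.727).
E = E° − (0.0562/n)·log Q = +0.44 − (0.0562/6)(−1.727) = +0.456 V.

+0.456 V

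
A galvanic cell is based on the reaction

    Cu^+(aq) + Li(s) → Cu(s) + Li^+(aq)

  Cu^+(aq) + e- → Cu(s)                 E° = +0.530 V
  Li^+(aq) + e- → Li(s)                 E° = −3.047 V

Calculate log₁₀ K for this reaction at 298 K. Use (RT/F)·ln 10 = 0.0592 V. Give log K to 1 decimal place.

log K = 60.4

The Cu⁺/Cu couple is reduced (cathode); E°cell = +0.530 − (−3.047) = +3.577 V with n = 1.
At equilibrium E = 0, so log K = nE°cell / 0.0592 = (1)(+3.577) / 0.0592 = 60.4.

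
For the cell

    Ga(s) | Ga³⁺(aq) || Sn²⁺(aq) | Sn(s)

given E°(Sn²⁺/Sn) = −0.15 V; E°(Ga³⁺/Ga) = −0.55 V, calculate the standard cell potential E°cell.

+0.40 V

By convention the left-hand electrode in cell notation is the anode (oxidation) and the right-hand electrode is the cathode (reduction).
E°cell = E°(right) − E°(left) = −0.15 − (−0.55) = +0.40 V.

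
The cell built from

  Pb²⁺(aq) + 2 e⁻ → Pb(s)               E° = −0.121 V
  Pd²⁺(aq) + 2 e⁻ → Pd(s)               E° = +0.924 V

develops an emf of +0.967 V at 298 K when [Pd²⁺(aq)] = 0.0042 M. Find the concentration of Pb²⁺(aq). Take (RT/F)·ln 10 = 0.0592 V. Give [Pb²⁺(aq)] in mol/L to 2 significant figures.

Pd²⁺/Pd is the cathode (higher E°); E°cell = +0.924 − (−0.121) = +1.045 V with n = 2.
From the Nernst equation, log Q = n(E° − E)/0.0592 = 2·(+1.045 − (+0.967))/0.0592 = 2.635.
Balancing electrons gives Pd²⁺(aq) + Pb(s) → Pd(s) + Pb²⁺(aq); thus Q = [Pb²⁺(aq)] / [Pd²⁺(aq)].
Substituting the known concentrations and solving, log [Pb²⁺(aq)] = 0.258 and [Pb²⁺(aq)] = 1.8 M.

1.8 M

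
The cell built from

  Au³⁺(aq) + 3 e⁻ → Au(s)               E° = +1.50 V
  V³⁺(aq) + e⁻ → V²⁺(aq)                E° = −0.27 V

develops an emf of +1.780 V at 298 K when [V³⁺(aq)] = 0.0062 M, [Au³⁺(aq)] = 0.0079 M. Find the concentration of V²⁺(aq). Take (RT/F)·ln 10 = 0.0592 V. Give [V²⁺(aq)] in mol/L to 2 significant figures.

0.046 M

With Au³⁺/Au at the cathode and V³⁺/V²⁺ at the anode, E°cell = +1.50 − (−0.27) = +1.77 V (n = 3).
From the Nernst equation, log Q = n(E° − E)/0.0592 = 3·(+1.77 − (+1.780))/0.0592 = −0.507.
Balancing electrons gives Au³⁺(aq) + 3 V²⁺(aq) → Au(s) + 3 V³⁺(aq); thus Q = [V³⁺(aq)]^3 / ([Au³⁺(aq)]·[V²⁺(aq)]^3).
Isolating [V²⁺(aq)] in Q = 10^{−0.507} yields log [V²⁺(aq)] = −1.338, i.e. 0.046 M.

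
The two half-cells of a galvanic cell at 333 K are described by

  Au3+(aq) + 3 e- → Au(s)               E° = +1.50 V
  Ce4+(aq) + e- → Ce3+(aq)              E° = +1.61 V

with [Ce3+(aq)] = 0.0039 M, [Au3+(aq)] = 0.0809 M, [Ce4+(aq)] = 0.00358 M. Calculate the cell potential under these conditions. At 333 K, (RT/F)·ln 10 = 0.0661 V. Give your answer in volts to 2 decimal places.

+0.13 V

The Ce⁴⁺/Ce³⁺ couple has the more positive E°, so it is the cathode; Au³⁺/Au is the anode.
The standard potential is +1.61 − (+1.50) = +0.11 V and the balanced reaction transfers n = 3 electrons.
The balanced reaction is 3 Ce4+(aq) + Au(s) → 3 Ce3+(aq) + Au3+(aq), so Q = ([Ce3+(aq)]^3·[Au3+(aq)]) / [Ce4+(aq)]^3 = 0.105 and log Q = −0.981.
E = E° − (0.0661/n)·log Q = +0.11 − (0.0661/3)(−0.981) = +0.13 V.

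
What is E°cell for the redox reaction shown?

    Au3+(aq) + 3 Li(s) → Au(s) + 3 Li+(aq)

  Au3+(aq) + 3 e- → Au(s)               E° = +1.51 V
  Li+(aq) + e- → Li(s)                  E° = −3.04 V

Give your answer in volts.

Au3+(aq) gains electrons, so the Au³⁺/Au couple is the cathode; the Li⁺/Li couple is the anode.
E°cell = E°(cathode) − E°(anode) = +1.51 − (−3.04) = +4.55 V.
The positive value indicates the reaction is spontaneous as written.

+4.55 V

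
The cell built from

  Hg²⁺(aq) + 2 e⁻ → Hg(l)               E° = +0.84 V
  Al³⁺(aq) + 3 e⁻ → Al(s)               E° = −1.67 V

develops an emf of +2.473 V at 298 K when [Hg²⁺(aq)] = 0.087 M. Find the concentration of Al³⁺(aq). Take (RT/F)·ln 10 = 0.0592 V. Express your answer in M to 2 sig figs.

With Hg²⁺/Hg at the cathode and Al³⁺/Al at the anode, E°cell = +0.84 − (−1.67) = +2.51 V (n = 6).
Since E = E° − (0.0592/n)·log Q, log Q = n(E° − E)/0.0592 = 3.750.
For 3 Hg²⁺(aq) + 2 Al(s) → 3 Hg(l) + 2 Al³⁺(aq), the reaction quotient is Q = [Al³⁺(aq)]^2 / [Hg²⁺(aq)]^3.
Isolating [Al³⁺(aq)] in Q = 10^{3.750} yields log [Al³⁺(aq)] = 0.284, i.e. 1.9 M.

1.9 M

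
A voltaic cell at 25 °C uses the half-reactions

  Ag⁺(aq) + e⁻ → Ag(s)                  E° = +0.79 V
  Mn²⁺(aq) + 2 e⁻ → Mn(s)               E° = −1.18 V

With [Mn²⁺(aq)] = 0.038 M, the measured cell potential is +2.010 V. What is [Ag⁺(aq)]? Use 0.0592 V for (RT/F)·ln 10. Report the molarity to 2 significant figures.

With Ag⁺/Ag at the cathode and Mn²⁺/Mn at the anode, E°cell = +0.79 − (−1.18) = +1.97 V (n = 2).
Since E = E° − (0.0592/n)·log Q, log Q = n(E° − E)/0.0592 = −1.351.
Balancing electrons gives 2 Ag⁺(aq) + Mn(s) → 2 Ag(s) + Mn²⁺(aq); thus Q = [Mn²⁺(aq)] / [Ag⁺(aq)]^2.
Substituting the known concentrations and solving, log [Ag⁺(aq)] = −0.035 and [Ag⁺(aq)] = 0.92 M.

0.92 M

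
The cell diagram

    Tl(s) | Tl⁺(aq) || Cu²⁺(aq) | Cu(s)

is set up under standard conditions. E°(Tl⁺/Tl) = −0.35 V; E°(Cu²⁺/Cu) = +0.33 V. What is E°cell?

By convention the left-hand electrode in cell notation is the anode (oxidation) and the right-hand electrode is the cathode (reduction).
E°cell = E°(right) − E°(left) = +0.33 − (−0.35) = +0.68 V.

+0.68 V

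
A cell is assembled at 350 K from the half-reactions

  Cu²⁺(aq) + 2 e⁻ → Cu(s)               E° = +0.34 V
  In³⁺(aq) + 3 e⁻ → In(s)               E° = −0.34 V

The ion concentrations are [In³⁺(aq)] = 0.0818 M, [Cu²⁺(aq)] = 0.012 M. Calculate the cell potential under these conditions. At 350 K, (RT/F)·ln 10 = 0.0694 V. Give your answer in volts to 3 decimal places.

+0.638 V

Cu²⁺/Cu is reduced (cathode, E° = +0.34 V) and In³⁺/In is oxidized (anode).
E°cell = E°cat − E°an = +0.34 − (−0.34) = +0.68 V; n = 6.
The balanced reaction is 3 Cu²⁺(aq) + 2 In(s) → 3 Cu(s) + 2 In³⁺(aq), so Q = [In³⁺(aq)]^2 / [Cu²⁺(aq)]^3 = 3.87×10^3 and log Q = 3.588.
E = E° − (0.0694/n)·log Q = +0.68 − (0.0694/6)(3.588) = +0.638 V.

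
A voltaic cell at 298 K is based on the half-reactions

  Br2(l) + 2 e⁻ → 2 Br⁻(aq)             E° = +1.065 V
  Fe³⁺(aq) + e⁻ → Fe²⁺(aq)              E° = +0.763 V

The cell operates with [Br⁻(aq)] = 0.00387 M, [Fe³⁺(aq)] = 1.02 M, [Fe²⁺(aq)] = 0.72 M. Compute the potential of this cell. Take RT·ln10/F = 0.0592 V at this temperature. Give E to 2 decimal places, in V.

Since E°(Br₂/Br⁻) > E°(Fe³⁺/Fe²⁺), Br₂/Br⁻ serves as the cathode.
E°cell = E°cat − E°an = +1.065 − (+0.763) = +0.302 V; n = 2.
Balancing gives Br2(l) + 2 Fe²⁺(aq) → 2 Br⁻(aq) + 2 Fe³⁺(aq); hence Q = ([Br⁻(aq)]^2·[Fe³⁺(aq)]^2) / [Fe²⁺(aq)]^2 = 3.01×10^−5 (log Q = −4.522).
Applying E = E° − (RT ln10/nF)·log Q gives +0.302 − (0.0592/2)(−4.522) = +0.44 V.

+0.44 V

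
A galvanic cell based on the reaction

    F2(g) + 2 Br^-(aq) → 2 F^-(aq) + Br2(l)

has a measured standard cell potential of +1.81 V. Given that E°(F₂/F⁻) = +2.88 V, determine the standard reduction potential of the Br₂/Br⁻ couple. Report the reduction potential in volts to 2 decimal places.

In the reaction as written the F₂/F⁻ couple is reduced (cathode) and Br₂/Br⁻ is oxidized (anode), so E°cell = E°(F₂/F⁻) − E°(Br₂/Br⁻).
E°(Br₂/Br⁻) = E°(cathode) − E°cell = +2.88 − (+1.81) = +1.07 V.

+1.07 V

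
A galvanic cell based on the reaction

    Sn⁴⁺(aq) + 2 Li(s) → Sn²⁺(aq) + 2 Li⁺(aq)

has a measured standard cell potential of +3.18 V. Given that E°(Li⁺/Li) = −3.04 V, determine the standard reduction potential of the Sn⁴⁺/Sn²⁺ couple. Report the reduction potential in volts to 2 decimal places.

+0.14 V

In the reaction as written the Sn⁴⁺/Sn²⁺ couple is reduced (cathode) and Li⁺/Li is oxidized (anode), so E°cell = E°(Sn⁴⁺/Sn²⁺) − E°(Li⁺/Li).
E°(Sn⁴⁺/Sn²⁺) = E°cell + E°(anode) = +3.18 + (−3.04) = +0.14 V.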